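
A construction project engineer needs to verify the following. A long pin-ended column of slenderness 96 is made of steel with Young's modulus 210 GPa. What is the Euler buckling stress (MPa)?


sigma_cr = pi^2 * E / lambda^2
= 9.8696 * 210000.0 / 96^2
= 9.8696 * 210000.0 / 9216
= 224.8933 MPa

224.8933 MPa


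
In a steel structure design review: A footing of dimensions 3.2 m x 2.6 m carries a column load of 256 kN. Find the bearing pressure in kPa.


A = 3.2 * 2.6 = 8.32 m^2
q = P / A = 256 / 8.32
= 30.7692 kPa

30.7692 kPa


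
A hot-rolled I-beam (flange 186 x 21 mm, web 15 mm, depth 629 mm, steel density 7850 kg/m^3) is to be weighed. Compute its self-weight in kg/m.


A_flanges = 2 * 186 * 21 = 7812 mm^2
A_web = (629 - 2 * 21) * 15 = 8805 mm^2
A_total = 7812 + 8805 = 16617 mm^2 = 0.016617 m^2
Weight = rho * A = 7850 * 0.016617 = 130.4435 kg/m

130.4435 kg/m


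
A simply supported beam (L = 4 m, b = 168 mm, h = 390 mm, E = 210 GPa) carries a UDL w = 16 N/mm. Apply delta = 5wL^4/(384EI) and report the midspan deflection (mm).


I = 168 * 390^3 / 12 = 830466000.0 mm^4
L = 4000.0 mm, w = 16 N/mm, E = 210000.0 MPa
delta = 5 * w * L^4 / (384 * E * I)
= 5 * 16 * 4000.0^4 / (384 * 210000.0 * 830466000.0)
= 0.3058 mm

0.3058 mm


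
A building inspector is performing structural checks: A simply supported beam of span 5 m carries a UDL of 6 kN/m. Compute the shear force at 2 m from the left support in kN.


R_A = w * L / 2 = 6 * 5 / 2 = 15.0 kN
V(x) = R_A - w * x = 15.0 - 6 * 2
= 3.0 kN

3.0 kN


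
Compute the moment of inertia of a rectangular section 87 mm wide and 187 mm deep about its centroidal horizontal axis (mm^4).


I = b * h^3 / 12
= 87 * 187^3 / 12
= 87 * 6539203 / 12
= 47409221.75 mm^4

47409221.75 mm^4


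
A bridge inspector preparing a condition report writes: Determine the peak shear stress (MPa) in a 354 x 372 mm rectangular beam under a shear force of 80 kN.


A = b * h = 354 * 372 = 131688 mm^2
V = 80 kN = 80000.0 N
tau_max = 1.5 * V / A = 1.5 * 80000.0 / 131688
= 0.9112 MPa

0.9112 MPa


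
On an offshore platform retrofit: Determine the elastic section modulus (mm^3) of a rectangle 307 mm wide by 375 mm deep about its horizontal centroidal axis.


S = b * h^2 / 6
= 307 * 375^2 / 6
= 307 * 140625 / 6
= 7195312.5 mm^3

7195312.5 mm^3


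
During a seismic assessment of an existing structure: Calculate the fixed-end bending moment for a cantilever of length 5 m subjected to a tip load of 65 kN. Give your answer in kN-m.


For a cantilever with a point load at the free end:
M_max = P * L = 65 * 5 = 325 kN-m

325 kN-m


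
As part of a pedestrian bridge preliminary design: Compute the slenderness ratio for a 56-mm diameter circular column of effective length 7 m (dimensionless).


Radius of gyration r = d / 4 = 56 / 4 = 14.0 mm
L_eff = 7000.0 mm
Slenderness ratio = L / r = 7000.0 / 14.0 = 500.0 (dimensionless)

500.0 (dimensionless)


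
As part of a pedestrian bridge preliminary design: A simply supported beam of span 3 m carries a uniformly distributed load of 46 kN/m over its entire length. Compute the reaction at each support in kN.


Total load = w * L = 46 * 3 = 138 kN
By symmetry, each reaction R = total / 2 = 138 / 2 = 69.0 kN

69.0 kN


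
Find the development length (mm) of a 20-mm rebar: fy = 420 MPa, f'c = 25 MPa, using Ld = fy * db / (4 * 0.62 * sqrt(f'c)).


Ld = (fy * db) / (4 * 0.62 * sqrt(f'c))
= (420 * 20) / (4 * 0.62 * sqrt(25))
= 8400 / 12.4
= 677.42 mm

677.42 mm


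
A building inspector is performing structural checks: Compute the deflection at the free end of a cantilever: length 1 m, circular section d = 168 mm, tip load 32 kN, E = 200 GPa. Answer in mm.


I = pi * d^4 / 64 = pi * 168^4 / 64 = 39102725.18 mm^4
L = 1000.0 mm, P = 32000.0 N, E = 200000.0 MPa
delta = P * L^3 / (3 * E * I)
= 32000.0 * 1000.0^3 / (3 * 200000.0 * 39102725.18)
= 1.3639 mm

1.3639 mm


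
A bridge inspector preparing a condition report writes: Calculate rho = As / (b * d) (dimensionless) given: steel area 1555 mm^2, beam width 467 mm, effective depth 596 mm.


rho = As / (b * d)
= 1555 / (467 * 596)
= 1555 / 278332
= 0.005587 (dimensionless)

0.005587 (dimensionless)


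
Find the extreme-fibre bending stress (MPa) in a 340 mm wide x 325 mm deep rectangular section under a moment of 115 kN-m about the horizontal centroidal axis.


I = b * h^3 / 12 = 340 * 325^3 / 12 = 972630208.33 mm^4
y = h / 2 = 325 / 2 = 162.5 mm
M = 115 kN-m = 115000000.0 N-mm
sigma = M * y / I = 115000000.0 * 162.5 / 972630208.33
= 19.21 MPa

19.21 MPa


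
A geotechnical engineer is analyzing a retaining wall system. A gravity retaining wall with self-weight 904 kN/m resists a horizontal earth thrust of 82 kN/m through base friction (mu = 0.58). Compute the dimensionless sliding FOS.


Resisting force = mu * W = 0.58 * 904 = 524.32 kN/m
FOS = Resisting / Driving = 524.32 / 82
= 6.3941 (dimensionless)

6.3941 (dimensionless)


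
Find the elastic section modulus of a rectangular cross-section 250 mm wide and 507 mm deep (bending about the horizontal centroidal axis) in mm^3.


S = b * h^2 / 6
= 250 * 507^2 / 6
= 250 * 257049 / 6
= 10710375.0 mm^3

10710375.0 mm^3


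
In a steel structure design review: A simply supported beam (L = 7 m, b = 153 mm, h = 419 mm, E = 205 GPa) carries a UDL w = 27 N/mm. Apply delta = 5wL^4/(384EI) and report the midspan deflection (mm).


I = 153 * 419^3 / 12 = 937890752.25 mm^4
L = 7000.0 mm, w = 27 N/mm, E = 205000.0 MPa
delta = 5 * w * L^4 / (384 * E * I)
= 5 * 27 * 7000.0^4 / (384 * 205000.0 * 937890752.25)
= 4.3902 mm

4.3902 mm


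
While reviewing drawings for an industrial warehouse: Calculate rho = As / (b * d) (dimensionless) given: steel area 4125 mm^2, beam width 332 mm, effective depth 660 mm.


rho = As / (b * d)
= 4125 / (332 * 660)
= 4125 / 219120
= 0.018825 (dimensionless)

0.018825 (dimensionless)


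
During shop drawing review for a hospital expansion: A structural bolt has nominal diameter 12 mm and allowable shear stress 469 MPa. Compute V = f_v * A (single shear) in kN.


A = pi * d^2 / 4 = pi * 12^2 / 4 = 113.0973 mm^2
V = f_v * A / 1000 = 469 * 113.0973 / 1000
= 53.0427 kN

53.0427 kN


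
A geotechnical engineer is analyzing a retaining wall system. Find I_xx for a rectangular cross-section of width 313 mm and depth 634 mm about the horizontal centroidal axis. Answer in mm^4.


I = b * h^3 / 12
= 313 * 634^3 / 12
= 313 * 254840104 / 12
= 6647079379.33 mm^4

6647079379.33 mm^4


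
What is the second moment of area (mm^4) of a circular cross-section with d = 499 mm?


r = d / 2 = 499 / 2 = 249.5 mm
I = pi * r^4 / 4 = pi * 249.5^4 / 4
= 3043491416.12 mm^4

3043491416.12 mm^4


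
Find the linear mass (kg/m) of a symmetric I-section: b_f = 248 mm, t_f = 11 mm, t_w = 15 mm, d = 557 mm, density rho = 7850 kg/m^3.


A_flanges = 2 * 248 * 11 = 5456 mm^2
A_web = (557 - 2 * 11) * 15 = 8025 mm^2
A_total = 5456 + 8025 = 13481 mm^2 = 0.013481 m^2
Weight = rho * A = 7850 * 0.013481 = 105.8259 kg/m

105.8259 kg/m


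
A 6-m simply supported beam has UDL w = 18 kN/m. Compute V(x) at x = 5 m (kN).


R_A = w * L / 2 = 18 * 6 / 2 = 54.0 kN
V(x) = R_A - w * x = 54.0 - 18 * 5
= -36.0 kN

-36.0 kN


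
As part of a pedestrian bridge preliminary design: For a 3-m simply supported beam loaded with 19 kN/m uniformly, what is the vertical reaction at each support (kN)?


Total load = w * L = 19 * 3 = 57 kN
By symmetry, each reaction R = total / 2 = 57 / 2 = 28.5 kN

28.5 kN


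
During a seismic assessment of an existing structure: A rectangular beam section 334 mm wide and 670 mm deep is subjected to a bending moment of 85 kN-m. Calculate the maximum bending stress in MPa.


I = b * h^3 / 12 = 334 * 670^3 / 12 = 8371236833.33 mm^4
y = h / 2 = 670 / 2 = 335.0 mm
M = 85 kN-m = 85000000.0 N-mm
sigma = M * y / I = 85000000.0 * 335.0 / 8371236833.33
= 3.4 MPa

3.4 MPa


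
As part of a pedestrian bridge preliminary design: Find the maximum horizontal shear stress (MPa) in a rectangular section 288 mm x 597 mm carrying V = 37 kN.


A = b * h = 288 * 597 = 171936 mm^2
V = 37 kN = 37000.0 N
tau_max = 1.5 * V / A = 1.5 * 37000.0 / 171936
= 0.3228 MPa

0.3228 MPa


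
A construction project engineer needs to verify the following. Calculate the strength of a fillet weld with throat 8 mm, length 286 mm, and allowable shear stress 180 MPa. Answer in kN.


Strength = throat * length * allowable stress
= 8 * 286 * 180 N
= 411840 N
= 411.84 kN

411.84 kN


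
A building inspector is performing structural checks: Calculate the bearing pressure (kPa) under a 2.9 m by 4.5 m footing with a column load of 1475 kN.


A = 2.9 * 4.5 = 13.05 m^2
q = P / A = 1475 / 13.05
= 113.0268 kPa

113.0268 kPa


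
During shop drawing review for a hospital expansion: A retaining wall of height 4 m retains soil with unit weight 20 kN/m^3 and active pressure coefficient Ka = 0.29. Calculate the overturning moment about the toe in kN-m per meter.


Pa = 0.5 * Ka * gamma * H^2
= 0.5 * 0.29 * 20 * 4^2
= 46.4 kN/m
Arm = H / 3 = 4 / 3 = 1.3333 m
Mo = Pa * arm = Pa * H / 3 = 46.4 * 4 / 3 = 61.8667 kN-m/m

61.8667 kN-m/m


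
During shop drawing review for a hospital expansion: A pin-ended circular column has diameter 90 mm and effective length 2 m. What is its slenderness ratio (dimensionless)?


Radius of gyration r = d / 4 = 90 / 4 = 22.5 mm
L_eff = 2000.0 mm
Slenderness ratio = L / r = 2000.0 / 22.5 = 88.89 (dimensionless)

88.89 (dimensionless)


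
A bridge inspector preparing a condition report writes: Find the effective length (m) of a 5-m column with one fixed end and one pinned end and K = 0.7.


L_eff = K * L
= 0.7 * 5
= 3.5 m

3.5 m


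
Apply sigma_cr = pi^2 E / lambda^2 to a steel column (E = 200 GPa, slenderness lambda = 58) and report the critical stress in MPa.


sigma_cr = pi^2 * E / lambda^2
= 9.8696 * 200000.0 / 58^2
= 9.8696 * 200000.0 / 3364
= 586.7779 MPa

586.7779 MPa


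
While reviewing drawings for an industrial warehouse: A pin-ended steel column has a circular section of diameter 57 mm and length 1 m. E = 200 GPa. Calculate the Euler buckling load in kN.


I = pi * d^4 / 64 = 518166.49 mm^4
L = 1000.0 mm
P_cr = pi^2 * E * I / L^2
= 9.8696 * 200000.0 * 518166.49 / 1000.0^2
= 1022819.65 N = 1022.8196 kN

1022.8196 kN


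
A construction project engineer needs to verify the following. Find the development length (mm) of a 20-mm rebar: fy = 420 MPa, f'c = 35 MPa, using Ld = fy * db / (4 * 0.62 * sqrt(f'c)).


Ld = (fy * db) / (4 * 0.62 * sqrt(f'c))
= (420 * 20) / (4 * 0.62 * sqrt(35))
= 8400 / 14.6719
= 572.52 mm

572.52 mm


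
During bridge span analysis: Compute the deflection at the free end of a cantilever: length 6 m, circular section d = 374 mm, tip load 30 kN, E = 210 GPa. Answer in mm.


I = pi * d^4 / 64 = pi * 374^4 / 64 = 960409190.91 mm^4
L = 6000.0 mm, P = 30000.0 N, E = 210000.0 MPa
delta = P * L^3 / (3 * E * I)
= 30000.0 * 6000.0^3 / (3 * 210000.0 * 960409190.91)
= 10.7097 mm

10.7097 mm


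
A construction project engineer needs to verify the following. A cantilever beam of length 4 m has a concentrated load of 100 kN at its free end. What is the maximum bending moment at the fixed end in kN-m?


For a cantilever with a point load at the free end:
M_max = P * L = 100 * 4 = 400 kN-m

400 kN-m


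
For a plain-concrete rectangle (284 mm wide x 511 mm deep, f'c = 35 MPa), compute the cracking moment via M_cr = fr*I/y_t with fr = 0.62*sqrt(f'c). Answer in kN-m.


fr = 0.62 * sqrt(35) = 0.62 * 5.9161 = 3.668 MPa
I = 284 * 511^3 / 12 = 3157910333.67 mm^4
y_t = 255.5 mm
M_cr = fr * I / y_t = 3.668 * 3157910333.67 / 255.5 N-mm
= 45.3351 kN-m

45.3351 kN-m


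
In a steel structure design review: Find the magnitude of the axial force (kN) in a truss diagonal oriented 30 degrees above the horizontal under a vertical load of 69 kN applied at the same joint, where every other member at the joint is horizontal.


At the joint, only the diagonal has a vertical component, so vertical equilibrium gives:
F * sin(30) = 69
F = 69 / sin(30)
= 69 / 0.5
= 138.0 kN

138.0 kN


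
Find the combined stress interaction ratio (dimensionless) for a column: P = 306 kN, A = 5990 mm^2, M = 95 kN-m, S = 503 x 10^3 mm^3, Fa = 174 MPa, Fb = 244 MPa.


f_a = P / A = 306000.0 / 5990 = 51.0851 MPa
f_b = M / S = 95000000.0 / 503000.0 = 188.8668 MPa
Ratio = f_a / Fa + f_b / Fb
= 51.0851 / 174 + 188.8668 / 244
= 1.0676 (dimensionless)

1.0676 (dimensionless)


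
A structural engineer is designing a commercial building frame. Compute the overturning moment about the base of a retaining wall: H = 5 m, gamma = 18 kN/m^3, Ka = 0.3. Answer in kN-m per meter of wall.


Pa = 0.5 * Ka * gamma * H^2
= 0.5 * 0.3 * 18 * 5^2
= 67.5 kN/m
Arm = H / 3 = 5 / 3 = 1.6667 m
Mo = Pa * arm = Pa * H / 3 = 67.5 * 5 / 3 = 112.5 kN-m/m

112.5 kN-m/m


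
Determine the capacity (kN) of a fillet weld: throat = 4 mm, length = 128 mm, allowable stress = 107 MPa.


Strength = throat * length * allowable stress
= 4 * 128 * 107 N
= 54784 N
= 54.78 kN

54.78 kN


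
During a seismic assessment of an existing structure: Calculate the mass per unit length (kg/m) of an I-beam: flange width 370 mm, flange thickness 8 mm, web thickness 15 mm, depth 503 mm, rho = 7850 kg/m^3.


A_flanges = 2 * 370 * 8 = 5920 mm^2
A_web = (503 - 2 * 8) * 15 = 7305 mm^2
A_total = 5920 + 7305 = 13225 mm^2 = 0.013225 m^2
Weight = rho * A = 7850 * 0.013225 = 103.8162 kg/m

103.8162 kg/m


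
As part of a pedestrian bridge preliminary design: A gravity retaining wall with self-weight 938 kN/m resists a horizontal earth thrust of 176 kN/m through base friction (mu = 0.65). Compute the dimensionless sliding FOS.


Resisting force = mu * W = 0.65 * 938 = 609.7 kN/m
FOS = Resisting / Driving = 609.7 / 176
= 3.4642 (dimensionless)

3.4642 (dimensionless)


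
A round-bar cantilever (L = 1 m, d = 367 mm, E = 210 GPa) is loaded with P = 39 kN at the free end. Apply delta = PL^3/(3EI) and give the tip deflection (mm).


I = pi * d^4 / 64 = pi * 367^4 / 64 = 890500475.54 mm^4
L = 1000.0 mm, P = 39000.0 N, E = 210000.0 MPa
delta = P * L^3 / (3 * E * I)
= 39000.0 * 1000.0^3 / (3 * 210000.0 * 890500475.54)
= 0.0695 mm

0.0695 mm


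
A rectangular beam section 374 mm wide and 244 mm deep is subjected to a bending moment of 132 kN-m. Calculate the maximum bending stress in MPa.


I = b * h^3 / 12 = 374 * 244^3 / 12 = 452751434.67 mm^4
y = h / 2 = 244 / 2 = 122.0 mm
M = 132 kN-m = 132000000.0 N-mm
sigma = M * y / I = 132000000.0 * 122.0 / 452751434.67
= 35.57 MPa

35.57 MPa


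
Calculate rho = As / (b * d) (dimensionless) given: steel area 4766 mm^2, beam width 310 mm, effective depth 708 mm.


rho = As / (b * d)
= 4766 / (310 * 708)
= 4766 / 219480
= 0.021715 (dimensionless)

0.021715 (dimensionless)


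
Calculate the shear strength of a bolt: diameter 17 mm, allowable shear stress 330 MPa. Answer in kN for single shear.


A = pi * d^2 / 4 = pi * 17^2 / 4 = 226.9801 mm^2
V = f_v * A / 1000 = 330 * 226.9801 / 1000
= 74.9034 kN

74.9034 kN


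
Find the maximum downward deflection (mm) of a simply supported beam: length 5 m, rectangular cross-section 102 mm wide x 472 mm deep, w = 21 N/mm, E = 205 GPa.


I = 102 * 472^3 / 12 = 893809408.0 mm^4
L = 5000.0 mm, w = 21 N/mm, E = 205000.0 MPa
delta = 5 * w * L^4 / (384 * E * I)
= 5 * 21 * 5000.0^4 / (384 * 205000.0 * 893809408.0)
= 0.9327 mm

0.9327 mm


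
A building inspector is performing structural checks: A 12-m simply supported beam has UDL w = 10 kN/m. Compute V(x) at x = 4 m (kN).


R_A = w * L / 2 = 10 * 12 / 2 = 60.0 kN
V(x) = R_A - w * x = 60.0 - 10 * 4
= 20.0 kN

20.0 kN


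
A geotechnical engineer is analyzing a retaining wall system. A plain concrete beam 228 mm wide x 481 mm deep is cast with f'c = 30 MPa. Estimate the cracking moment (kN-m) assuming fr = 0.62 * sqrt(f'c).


fr = 0.62 * sqrt(30) = 0.62 * 5.4772 = 3.3959 MPa
I = 228 * 481^3 / 12 = 2114408179.0 mm^4
y_t = 240.5 mm
M_cr = fr * I / y_t = 3.3959 * 2114408179.0 / 240.5 N-mm
= 29.8556 kN-m

29.8556 kN-m


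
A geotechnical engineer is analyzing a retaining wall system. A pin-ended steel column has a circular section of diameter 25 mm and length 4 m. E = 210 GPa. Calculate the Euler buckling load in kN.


I = pi * d^4 / 64 = 19174.76 mm^4
L = 4000.0 mm
P_cr = pi^2 * E * I / L^2
= 9.8696 * 210000.0 * 19174.76 / 4000.0^2
= 2483.87 N = 2.4839 kN

2.4839 kN


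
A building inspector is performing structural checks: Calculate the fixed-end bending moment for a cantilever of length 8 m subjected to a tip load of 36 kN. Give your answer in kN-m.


For a cantilever with a point load at the free end:
M_max = P * L = 36 * 8 = 288 kN-m

288 kN-m


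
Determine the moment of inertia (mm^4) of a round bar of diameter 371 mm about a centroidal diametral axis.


r = d / 2 = 371 / 2 = 185.5 mm
I = pi * r^4 / 4 = pi * 185.5^4 / 4
= 929962715.94 mm^4

929962715.94 mm^4


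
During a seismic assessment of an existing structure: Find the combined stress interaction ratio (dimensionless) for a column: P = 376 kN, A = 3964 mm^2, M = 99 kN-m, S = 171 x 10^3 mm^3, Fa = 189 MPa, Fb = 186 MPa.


f_a = P / A = 376000.0 / 3964 = 94.8537 MPa
f_b = M / S = 99000000.0 / 171000.0 = 578.9474 MPa
Ratio = f_a / Fa + f_b / Fb
= 94.8537 / 189 + 578.9474 / 186
= 3.6145 (dimensionless)

3.6145 (dimensionless)


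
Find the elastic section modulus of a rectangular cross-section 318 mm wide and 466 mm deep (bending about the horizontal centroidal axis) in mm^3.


S = b * h^2 / 6
= 318 * 466^2 / 6
= 318 * 217156 / 6
= 11509268.0 mm^3

11509268.0 mm^3


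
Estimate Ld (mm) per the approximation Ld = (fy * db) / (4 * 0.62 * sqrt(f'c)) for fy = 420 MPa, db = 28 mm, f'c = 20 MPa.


Ld = (fy * db) / (4 * 0.62 * sqrt(f'c))
= (420 * 28) / (4 * 0.62 * sqrt(20))
= 11760 / 11.0909
= 1060.33 mm

1060.33 mm


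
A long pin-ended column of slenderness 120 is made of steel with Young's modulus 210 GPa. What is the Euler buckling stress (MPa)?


sigma_cr = pi^2 * E / lambda^2
= 9.8696 * 210000.0 / 120^2
= 9.8696 * 210000.0 / 14400
= 143.9317 MPa

143.9317 MPa


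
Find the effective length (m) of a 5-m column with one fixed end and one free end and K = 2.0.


L_eff = K * L
= 2.0 * 5
= 10.0 m

10.0 m


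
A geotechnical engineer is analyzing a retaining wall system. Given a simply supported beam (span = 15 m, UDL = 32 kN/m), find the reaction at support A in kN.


Total load = w * L = 32 * 15 = 480 kN
By symmetry, each reaction R = total / 2 = 480 / 2 = 240.0 kN

240.0 kN


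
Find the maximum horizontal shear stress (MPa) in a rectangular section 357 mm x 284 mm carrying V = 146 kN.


A = b * h = 357 * 284 = 101388 mm^2
V = 146 kN = 146000.0 N
tau_max = 1.5 * V / A = 1.5 * 146000.0 / 101388
= 2.16 MPa

2.16 MPa


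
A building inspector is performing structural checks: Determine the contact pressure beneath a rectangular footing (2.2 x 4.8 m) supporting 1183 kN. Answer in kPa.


A = 2.2 * 4.8 = 10.56 m^2
q = P / A = 1183 / 10.56
= 112.0265 kPa

112.0265 kPa


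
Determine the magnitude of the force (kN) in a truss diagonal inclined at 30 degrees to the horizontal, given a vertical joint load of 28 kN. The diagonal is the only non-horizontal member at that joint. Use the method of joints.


At the joint, only the diagonal has a vertical component, so vertical equilibrium gives:
F * sin(30) = 28
F = 28 / sin(30)
= 28 / 0.5
= 56.0 kN

56.0 kN


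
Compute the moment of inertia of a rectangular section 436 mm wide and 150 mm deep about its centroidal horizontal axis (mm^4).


I = b * h^3 / 12
= 436 * 150^3 / 12
= 436 * 3375000 / 12
= 122625000.0 mm^4

122625000.0 mm^4


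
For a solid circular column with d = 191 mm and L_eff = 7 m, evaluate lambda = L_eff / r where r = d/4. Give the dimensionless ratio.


Radius of gyration r = d / 4 = 191 / 4 = 47.75 mm
L_eff = 7000.0 mm
Slenderness ratio = L / r = 7000.0 / 47.75 = 146.6 (dimensionless)

146.6 (dimensionless)


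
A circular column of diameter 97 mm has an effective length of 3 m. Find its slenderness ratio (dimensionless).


Radius of gyration r = d / 4 = 97 / 4 = 24.25 mm
L_eff = 3000.0 mm
Slenderness ratio = L / r = 3000.0 / 24.25 = 123.71 (dimensionless)

123.71 (dimensionless)


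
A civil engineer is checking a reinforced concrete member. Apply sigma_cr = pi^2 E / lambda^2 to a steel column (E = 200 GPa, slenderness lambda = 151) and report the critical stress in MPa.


sigma_cr = pi^2 * E / lambda^2
= 9.8696 * 200000.0 / 151^2
= 9.8696 * 200000.0 / 22801
= 86.5717 MPa

86.5717 MPa


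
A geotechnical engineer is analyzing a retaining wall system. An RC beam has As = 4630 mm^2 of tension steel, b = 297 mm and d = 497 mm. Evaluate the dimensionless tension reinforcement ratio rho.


rho = As / (b * d)
= 4630 / (297 * 497)
= 4630 / 147609
= 0.031367 (dimensionless)

0.031367 (dimensionless)


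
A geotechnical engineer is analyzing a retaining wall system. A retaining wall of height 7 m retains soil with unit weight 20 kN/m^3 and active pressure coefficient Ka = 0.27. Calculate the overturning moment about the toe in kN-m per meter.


Pa = 0.5 * Ka * gamma * H^2
= 0.5 * 0.27 * 20 * 7^2
= 132.3 kN/m
Arm = H / 3 = 7 / 3 = 2.3333 m
Mo = Pa * arm = Pa * H / 3 = 132.3 * 7 / 3 = 308.7 kN-m/m

308.7 kN-m/m


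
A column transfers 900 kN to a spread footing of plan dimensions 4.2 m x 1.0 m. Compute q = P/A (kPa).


A = 4.2 * 1.0 = 4.2 m^2
q = P / A = 900 / 4.2
= 214.2857 kPa

214.2857 kPa


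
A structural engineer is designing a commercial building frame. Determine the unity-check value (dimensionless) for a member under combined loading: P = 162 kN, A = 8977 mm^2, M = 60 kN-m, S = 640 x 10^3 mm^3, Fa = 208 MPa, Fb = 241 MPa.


f_a = P / A = 162000.0 / 8977 = 18.0461 MPa
f_b = M / S = 60000000.0 / 640000.0 = 93.75 MPa
Ratio = f_a / Fa + f_b / Fb
= 18.0461 / 208 + 93.75 / 241
= 0.4758 (dimensionless)

0.4758 (dimensionless)


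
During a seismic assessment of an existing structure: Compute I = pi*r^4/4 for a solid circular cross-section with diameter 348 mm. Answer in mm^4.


r = d / 2 = 348 / 2 = 174.0 mm
I = pi * r^4 / 4 = pi * 174.0^4 / 4
= 719924369.13 mm^4

719924369.13 mm^4


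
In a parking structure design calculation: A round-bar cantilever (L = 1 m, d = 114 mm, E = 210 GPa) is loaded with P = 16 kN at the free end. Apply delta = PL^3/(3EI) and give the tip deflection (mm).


I = pi * d^4 / 64 = pi * 114^4 / 64 = 8290663.8 mm^4
L = 1000.0 mm, P = 16000.0 N, E = 210000.0 MPa
delta = P * L^3 / (3 * E * I)
= 16000.0 * 1000.0^3 / (3 * 210000.0 * 8290663.8)
= 3.0633 mm

3.0633 mm


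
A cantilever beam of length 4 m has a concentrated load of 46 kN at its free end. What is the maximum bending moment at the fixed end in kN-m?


For a cantilever with a point load at the free end:
M_max = P * L = 46 * 4 = 184 kN-m

184 kN-m


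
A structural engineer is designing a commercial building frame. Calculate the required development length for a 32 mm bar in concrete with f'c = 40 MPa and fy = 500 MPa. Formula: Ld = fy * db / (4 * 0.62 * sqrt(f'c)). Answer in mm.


Ld = (fy * db) / (4 * 0.62 * sqrt(f'c))
= (500 * 32) / (4 * 0.62 * sqrt(40))
= 16000 / 15.6849
= 1020.09 mm

1020.09 mm


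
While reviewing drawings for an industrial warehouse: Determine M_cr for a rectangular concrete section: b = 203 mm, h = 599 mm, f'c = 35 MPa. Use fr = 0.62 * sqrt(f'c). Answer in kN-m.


fr = 0.62 * sqrt(35) = 0.62 * 5.9161 = 3.668 MPa
I = 203 * 599^3 / 12 = 3635760433.08 mm^4
y_t = 299.5 mm
M_cr = fr * I / y_t = 3.668 * 3635760433.08 / 299.5 N-mm
= 44.5271 kN-m

44.5271 kN-m


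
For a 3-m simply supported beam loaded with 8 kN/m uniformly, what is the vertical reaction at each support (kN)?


Total load = w * L = 8 * 3 = 24 kN
By symmetry, each reaction R = total / 2 = 24 / 2 = 12.0 kN

12.0 kN


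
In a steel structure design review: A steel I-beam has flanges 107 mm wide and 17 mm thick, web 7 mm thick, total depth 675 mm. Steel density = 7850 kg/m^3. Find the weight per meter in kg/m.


A_flanges = 2 * 107 * 17 = 3638 mm^2
A_web = (675 - 2 * 17) * 7 = 4487 mm^2
A_total = 3638 + 4487 = 8125 mm^2 = 0.008125 m^2
Weight = rho * A = 7850 * 0.008125 = 63.7812 kg/m

63.7812 kg/m


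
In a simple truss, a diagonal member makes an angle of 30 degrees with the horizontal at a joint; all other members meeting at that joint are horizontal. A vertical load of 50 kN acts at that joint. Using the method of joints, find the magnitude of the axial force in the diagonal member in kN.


At the joint, only the diagonal has a vertical component, so vertical equilibrium gives:
F * sin(30) = 50
F = 50 / sin(30)
= 50 / 0.5
= 100.0 kN

100.0 kN


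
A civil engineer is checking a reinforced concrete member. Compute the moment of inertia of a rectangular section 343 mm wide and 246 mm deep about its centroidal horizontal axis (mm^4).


I = b * h^3 / 12
= 343 * 246^3 / 12
= 343 * 14886936 / 12
= 425518254.0 mm^4

425518254.0 mm^4


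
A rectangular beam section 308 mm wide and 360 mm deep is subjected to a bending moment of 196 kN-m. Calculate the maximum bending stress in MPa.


I = b * h^3 / 12 = 308 * 360^3 / 12 = 1197504000.0 mm^4
y = h / 2 = 360 / 2 = 180.0 mm
M = 196 kN-m = 196000000.0 N-mm
sigma = M * y / I = 196000000.0 * 180.0 / 1197504000.0
= 29.46 MPa

29.46 MPa


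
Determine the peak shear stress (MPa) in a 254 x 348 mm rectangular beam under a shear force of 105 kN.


A = b * h = 254 * 348 = 88392 mm^2
V = 105 kN = 105000.0 N
tau_max = 1.5 * V / A = 1.5 * 105000.0 / 88392
= 1.7818 MPa

1.7818 MPa


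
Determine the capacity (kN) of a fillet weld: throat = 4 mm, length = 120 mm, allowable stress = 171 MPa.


Strength = throat * length * allowable stress
= 4 * 120 * 171 N
= 82080 N
= 82.08 kN

82.08 kN


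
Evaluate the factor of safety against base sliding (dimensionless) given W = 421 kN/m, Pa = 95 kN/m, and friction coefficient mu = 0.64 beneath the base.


Resisting force = mu * W = 0.64 * 421 = 269.44 kN/m
FOS = Resisting / Driving = 269.44 / 95
= 2.8362 (dimensionless)

2.8362 (dimensionless)


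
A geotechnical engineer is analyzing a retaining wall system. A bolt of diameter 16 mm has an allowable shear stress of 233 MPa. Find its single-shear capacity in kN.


A = pi * d^2 / 4 = pi * 16^2 / 4 = 201.0619 mm^2
V = f_v * A / 1000 = 233 * 201.0619 / 1000
= 46.8474 kN

46.8474 kN


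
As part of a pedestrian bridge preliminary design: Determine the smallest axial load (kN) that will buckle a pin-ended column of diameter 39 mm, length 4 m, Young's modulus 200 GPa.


I = pi * d^4 / 64 = 113560.77 mm^4
L = 4000.0 mm
P_cr = pi^2 * E * I / L^2
= 9.8696 * 200000.0 * 113560.77 / 4000.0^2
= 14010.0 N = 14.01 kN

14.01 kN


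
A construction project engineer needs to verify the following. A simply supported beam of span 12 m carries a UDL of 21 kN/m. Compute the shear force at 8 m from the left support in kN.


R_A = w * L / 2 = 21 * 12 / 2 = 126.0 kN
V(x) = R_A - w * x = 126.0 - 21 * 8
= -42.0 kN

-42.0 kN


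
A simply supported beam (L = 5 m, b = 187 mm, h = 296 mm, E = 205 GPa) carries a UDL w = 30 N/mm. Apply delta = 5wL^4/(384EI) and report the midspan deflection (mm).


I = 187 * 296^3 / 12 = 404143402.67 mm^4
L = 5000.0 mm, w = 30 N/mm, E = 205000.0 MPa
delta = 5 * w * L^4 / (384 * E * I)
= 5 * 30 * 5000.0^4 / (384 * 205000.0 * 404143402.67)
= 2.9468 mm

2.9468 mm


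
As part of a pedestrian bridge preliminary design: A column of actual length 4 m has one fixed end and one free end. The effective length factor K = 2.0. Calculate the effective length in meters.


L_eff = K * L
= 2.0 * 4
= 8.0 m

8.0 m


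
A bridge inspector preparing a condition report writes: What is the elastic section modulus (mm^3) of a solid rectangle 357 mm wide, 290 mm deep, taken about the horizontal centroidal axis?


S = b * h^2 / 6
= 357 * 290^2 / 6
= 357 * 84100 / 6
= 5003950.0 mm^3

5003950.0 mm^3


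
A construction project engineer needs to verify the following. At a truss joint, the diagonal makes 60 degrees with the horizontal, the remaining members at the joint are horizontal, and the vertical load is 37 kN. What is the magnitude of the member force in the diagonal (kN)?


At the joint, only the diagonal has a vertical component, so vertical equilibrium gives:
F * sin(60) = 37
F = 37 / sin(60)
= 37 / 0.866025
= 42.72 kN

42.72 kN


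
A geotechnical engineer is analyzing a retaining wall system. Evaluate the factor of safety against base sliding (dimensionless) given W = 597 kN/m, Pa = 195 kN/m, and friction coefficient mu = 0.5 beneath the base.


Resisting force = mu * W = 0.5 * 597 = 298.5 kN/m
FOS = Resisting / Driving = 298.5 / 195
= 1.5308 (dimensionless)

1.5308 (dimensionless)


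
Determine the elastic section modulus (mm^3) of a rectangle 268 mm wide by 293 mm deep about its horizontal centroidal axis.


S = b * h^2 / 6
= 268 * 293^2 / 6
= 268 * 85849 / 6
= 3834588.67 mm^3

3834588.67 mm^3


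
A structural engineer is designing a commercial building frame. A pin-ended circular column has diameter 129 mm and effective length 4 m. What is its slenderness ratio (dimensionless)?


Radius of gyration r = d / 4 = 129 / 4 = 32.25 mm
L_eff = 4000.0 mm
Slenderness ratio = L / r = 4000.0 / 32.25 = 124.03 (dimensionless)

124.03 (dimensionless)


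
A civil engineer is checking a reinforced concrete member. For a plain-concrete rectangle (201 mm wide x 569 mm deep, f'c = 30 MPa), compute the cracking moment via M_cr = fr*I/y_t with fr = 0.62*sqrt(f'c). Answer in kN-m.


fr = 0.62 * sqrt(30) = 0.62 * 5.4772 = 3.3959 MPa
I = 201 * 569^3 / 12 = 3085685150.75 mm^4
y_t = 284.5 mm
M_cr = fr * I / y_t = 3.3959 * 3085685150.75 / 284.5 N-mm
= 36.8317 kN-m

36.8317 kN-m


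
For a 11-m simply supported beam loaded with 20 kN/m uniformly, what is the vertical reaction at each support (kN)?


Total load = w * L = 20 * 11 = 220 kN
By symmetry, each reaction R = total / 2 = 220 / 2 = 110.0 kN

110.0 kN


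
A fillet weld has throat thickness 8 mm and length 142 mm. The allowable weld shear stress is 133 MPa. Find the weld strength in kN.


Strength = throat * length * allowable stress
= 8 * 142 * 133 N
= 151088 N
= 151.09 kN

151.09 kN


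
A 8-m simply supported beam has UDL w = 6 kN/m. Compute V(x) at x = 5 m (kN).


R_A = w * L / 2 = 6 * 8 / 2 = 24.0 kN
V(x) = R_A - w * x = 24.0 - 6 * 5
= -6.0 kN

-6.0 kN


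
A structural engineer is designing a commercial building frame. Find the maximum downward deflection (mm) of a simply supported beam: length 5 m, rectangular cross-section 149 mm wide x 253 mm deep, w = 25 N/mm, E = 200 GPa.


I = 149 * 253^3 / 12 = 201078939.42 mm^4
L = 5000.0 mm, w = 25 N/mm, E = 200000.0 MPa
delta = 5 * w * L^4 / (384 * E * I)
= 5 * 25 * 5000.0^4 / (384 * 200000.0 * 201078939.42)
= 5.059 mm

5.059 mm


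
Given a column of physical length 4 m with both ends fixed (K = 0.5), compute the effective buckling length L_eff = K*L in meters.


L_eff = K * L
= 0.5 * 4
= 2.0 m

2.0 m


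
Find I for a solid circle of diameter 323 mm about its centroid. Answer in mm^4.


r = d / 2 = 323 / 2 = 161.5 mm
I = pi * r^4 / 4 = pi * 161.5^4 / 4
= 534293619.67 mm^4

534293619.67 mm^4


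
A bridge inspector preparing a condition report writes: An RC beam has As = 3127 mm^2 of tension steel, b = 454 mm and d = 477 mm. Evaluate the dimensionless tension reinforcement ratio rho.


rho = As / (b * d)
= 3127 / (454 * 477)
= 3127 / 216558
= 0.01444 (dimensionless)

0.01444 (dimensionless)


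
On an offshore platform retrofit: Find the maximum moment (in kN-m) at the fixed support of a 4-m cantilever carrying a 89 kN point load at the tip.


For a cantilever with a point load at the free end:
M_max = P * L = 89 * 4 = 356 kN-m

356 kN-m


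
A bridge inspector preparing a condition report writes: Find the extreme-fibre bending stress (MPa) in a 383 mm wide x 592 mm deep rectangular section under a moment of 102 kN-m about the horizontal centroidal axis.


I = b * h^3 / 12 = 383 * 592^3 / 12 = 6621900458.67 mm^4
y = h / 2 = 592 / 2 = 296.0 mm
M = 102 kN-m = 102000000.0 N-mm
sigma = M * y / I = 102000000.0 * 296.0 / 6621900458.67
= 4.56 MPa

4.56 MPa


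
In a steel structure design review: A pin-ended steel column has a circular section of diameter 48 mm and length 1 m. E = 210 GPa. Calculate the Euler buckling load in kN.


I = pi * d^4 / 64 = 260576.26 mm^4
L = 1000.0 mm
P_cr = pi^2 * E * I / L^2
= 9.8696 * 210000.0 * 260576.26 / 1000.0^2
= 540074.77 N = 540.0748 kN

540.0748 kN


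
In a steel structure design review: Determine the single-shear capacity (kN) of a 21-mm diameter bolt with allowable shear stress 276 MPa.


A = pi * d^2 / 4 = pi * 21^2 / 4 = 346.3606 mm^2
V = f_v * A / 1000 = 276 * 346.3606 / 1000
= 95.5955 kN

95.5955 kN


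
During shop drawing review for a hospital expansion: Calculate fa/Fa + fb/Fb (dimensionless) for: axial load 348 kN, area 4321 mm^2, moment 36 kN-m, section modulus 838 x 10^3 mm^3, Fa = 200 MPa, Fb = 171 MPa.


f_a = P / A = 348000.0 / 4321 = 80.5369 MPa
f_b = M / S = 36000000.0 / 838000.0 = 42.9594 MPa
Ratio = f_a / Fa + f_b / Fb
= 80.5369 / 200 + 42.9594 / 171
= 0.6539 (dimensionless)

0.6539 (dimensionless)


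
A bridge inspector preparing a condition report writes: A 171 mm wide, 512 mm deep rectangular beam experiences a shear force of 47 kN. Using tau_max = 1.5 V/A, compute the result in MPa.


A = b * h = 171 * 512 = 87552 mm^2
V = 47 kN = 47000.0 N
tau_max = 1.5 * V / A = 1.5 * 47000.0 / 87552
= 0.8052 MPa

0.8052 MPa


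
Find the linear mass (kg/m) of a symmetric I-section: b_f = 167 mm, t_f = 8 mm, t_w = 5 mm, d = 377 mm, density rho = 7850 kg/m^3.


A_flanges = 2 * 167 * 8 = 2672 mm^2
A_web = (377 - 2 * 8) * 5 = 1805 mm^2
A_total = 2672 + 1805 = 4477 mm^2 = 0.004477 m^2
Weight = rho * A = 7850 * 0.004477 = 35.1444 kg/m

35.1444 kg/m


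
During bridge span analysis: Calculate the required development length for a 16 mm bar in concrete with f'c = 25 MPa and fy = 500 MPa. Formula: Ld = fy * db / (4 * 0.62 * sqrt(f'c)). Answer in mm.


Ld = (fy * db) / (4 * 0.62 * sqrt(f'c))
= (500 * 16) / (4 * 0.62 * sqrt(25))
= 8000 / 12.4
= 645.16 mm

645.16 mm


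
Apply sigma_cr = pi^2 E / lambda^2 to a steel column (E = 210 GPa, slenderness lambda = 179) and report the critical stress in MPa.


sigma_cr = pi^2 * E / lambda^2
= 9.8696 * 210000.0 / 179^2
= 9.8696 * 210000.0 / 32041
= 64.6864 MPa

64.6864 MPa


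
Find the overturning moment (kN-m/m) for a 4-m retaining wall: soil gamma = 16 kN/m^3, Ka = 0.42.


Pa = 0.5 * Ka * gamma * H^2
= 0.5 * 0.42 * 16 * 4^2
= 53.76 kN/m
Arm = H / 3 = 4 / 3 = 1.3333 m
Mo = Pa * arm = Pa * H / 3 = 53.76 * 4 / 3 = 71.68 kN-m/m

71.68 kN-m/m


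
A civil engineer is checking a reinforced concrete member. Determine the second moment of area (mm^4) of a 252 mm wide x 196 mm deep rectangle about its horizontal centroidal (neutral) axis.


I = b * h^3 / 12
= 252 * 196^3 / 12
= 252 * 7529536 / 12
= 158120256.0 mm^4

158120256.0 mm^4


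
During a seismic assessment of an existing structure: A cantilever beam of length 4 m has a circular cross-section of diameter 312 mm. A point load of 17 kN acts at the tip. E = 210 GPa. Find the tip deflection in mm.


I = pi * d^4 / 64 = pi * 312^4 / 64 = 465144912.01 mm^4
L = 4000.0 mm, P = 17000.0 N, E = 210000.0 MPa
delta = P * L^3 / (3 * E * I)
= 17000.0 * 4000.0^3 / (3 * 210000.0 * 465144912.01)
= 3.7128 mm

3.7128 mm


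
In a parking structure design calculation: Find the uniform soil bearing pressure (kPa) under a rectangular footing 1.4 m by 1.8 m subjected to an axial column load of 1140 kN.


A = 1.4 * 1.8 = 2.52 m^2
q = P / A = 1140 / 2.52
= 452.381 kPa

452.381 kPa


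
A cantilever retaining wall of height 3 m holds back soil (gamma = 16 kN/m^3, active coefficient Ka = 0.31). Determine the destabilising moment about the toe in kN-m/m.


Pa = 0.5 * Ka * gamma * H^2
= 0.5 * 0.31 * 16 * 3^2
= 22.32 kN/m
Arm = H / 3 = 3 / 3 = 1.0 m
Mo = Pa * arm = Pa * H / 3 = 22.32 * 3 / 3 = 22.32 kN-m/m

22.32 kN-m/m


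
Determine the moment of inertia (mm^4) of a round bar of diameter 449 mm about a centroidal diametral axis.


r = d / 2 = 449 / 2 = 224.5 mm
I = pi * r^4 / 4 = pi * 224.5^4 / 4
= 1995056790.82 mm^4

1995056790.82 mm^4


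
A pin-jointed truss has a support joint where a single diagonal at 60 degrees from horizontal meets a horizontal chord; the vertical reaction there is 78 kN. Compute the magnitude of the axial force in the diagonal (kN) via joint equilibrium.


At the joint, only the diagonal has a vertical component, so vertical equilibrium gives:
F * sin(60) = 78
F = 78 / sin(60)
= 78 / 0.866025
= 90.07 kN

90.07 kN


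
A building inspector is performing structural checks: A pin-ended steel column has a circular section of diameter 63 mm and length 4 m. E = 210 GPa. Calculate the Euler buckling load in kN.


I = pi * d^4 / 64 = 773271.66 mm^4
L = 4000.0 mm
P_cr = pi^2 * E * I / L^2
= 9.8696 * 210000.0 * 773271.66 / 4000.0^2
= 100168.5 N = 100.1685 kN

100.1685 kN


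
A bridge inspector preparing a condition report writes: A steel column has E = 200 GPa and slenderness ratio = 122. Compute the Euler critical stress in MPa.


sigma_cr = pi^2 * E / lambda^2
= 9.8696 * 200000.0 / 122^2
= 9.8696 * 200000.0 / 14884
= 132.6203 MPa

132.6203 MPa


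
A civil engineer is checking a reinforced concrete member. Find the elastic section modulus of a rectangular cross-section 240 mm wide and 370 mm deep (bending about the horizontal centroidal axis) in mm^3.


S = b * h^2 / 6
= 240 * 370^2 / 6
= 240 * 136900 / 6
= 5476000.0 mm^3

5476000.0 mm^3


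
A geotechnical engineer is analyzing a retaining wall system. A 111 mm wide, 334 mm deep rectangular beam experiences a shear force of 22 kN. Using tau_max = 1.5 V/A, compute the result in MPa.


A = b * h = 111 * 334 = 37074 mm^2
V = 22 kN = 22000.0 N
tau_max = 1.5 * V / A = 1.5 * 22000.0 / 37074
= 0.8901 MPa

0.8901 MPa


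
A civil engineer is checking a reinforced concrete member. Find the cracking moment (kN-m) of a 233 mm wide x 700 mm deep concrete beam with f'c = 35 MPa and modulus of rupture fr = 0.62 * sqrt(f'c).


fr = 0.62 * sqrt(35) = 0.62 * 5.9161 = 3.668 MPa
I = 233 * 700^3 / 12 = 6659916666.67 mm^4
y_t = 350.0 mm
M_cr = fr * I / y_t = 3.668 * 6659916666.67 / 350.0 N-mm
= 69.7953 kN-m

69.7953 kN-m


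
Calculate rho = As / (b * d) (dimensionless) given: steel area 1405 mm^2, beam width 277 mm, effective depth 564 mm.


rho = As / (b * d)
= 1405 / (277 * 564)
= 1405 / 156228
= 0.008993 (dimensionless)

0.008993 (dimensionless)


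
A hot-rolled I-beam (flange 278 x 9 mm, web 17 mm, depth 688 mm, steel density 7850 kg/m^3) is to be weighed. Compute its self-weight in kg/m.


A_flanges = 2 * 278 * 9 = 5004 mm^2
A_web = (688 - 2 * 9) * 17 = 11390 mm^2
A_total = 5004 + 11390 = 16394 mm^2 = 0.016394 m^2
Weight = rho * A = 7850 * 0.016394 = 128.6929 kg/m

128.6929 kg/m


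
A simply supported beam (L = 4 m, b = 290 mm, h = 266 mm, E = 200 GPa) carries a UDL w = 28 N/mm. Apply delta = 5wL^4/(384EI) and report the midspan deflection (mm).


I = 290 * 266^3 / 12 = 454843153.33 mm^4
L = 4000.0 mm, w = 28 N/mm, E = 200000.0 MPa
delta = 5 * w * L^4 / (384 * E * I)
= 5 * 28 * 4000.0^4 / (384 * 200000.0 * 454843153.33)
= 1.026 mm

1.026 mm


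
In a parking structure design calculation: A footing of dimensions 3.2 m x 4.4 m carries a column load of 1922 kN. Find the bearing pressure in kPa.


A = 3.2 * 4.4 = 14.08 m^2
q = P / A = 1922 / 14.08
= 136.5057 kPa

136.5057 kPa


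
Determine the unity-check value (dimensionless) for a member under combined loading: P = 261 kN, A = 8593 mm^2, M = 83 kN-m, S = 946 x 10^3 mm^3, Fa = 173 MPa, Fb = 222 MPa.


f_a = P / A = 261000.0 / 8593 = 30.3736 MPa
f_b = M / S = 83000000.0 / 946000.0 = 87.7378 MPa
Ratio = f_a / Fa + f_b / Fb
= 30.3736 / 173 + 87.7378 / 222
= 0.5708 (dimensionless)

0.5708 (dimensionless)
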